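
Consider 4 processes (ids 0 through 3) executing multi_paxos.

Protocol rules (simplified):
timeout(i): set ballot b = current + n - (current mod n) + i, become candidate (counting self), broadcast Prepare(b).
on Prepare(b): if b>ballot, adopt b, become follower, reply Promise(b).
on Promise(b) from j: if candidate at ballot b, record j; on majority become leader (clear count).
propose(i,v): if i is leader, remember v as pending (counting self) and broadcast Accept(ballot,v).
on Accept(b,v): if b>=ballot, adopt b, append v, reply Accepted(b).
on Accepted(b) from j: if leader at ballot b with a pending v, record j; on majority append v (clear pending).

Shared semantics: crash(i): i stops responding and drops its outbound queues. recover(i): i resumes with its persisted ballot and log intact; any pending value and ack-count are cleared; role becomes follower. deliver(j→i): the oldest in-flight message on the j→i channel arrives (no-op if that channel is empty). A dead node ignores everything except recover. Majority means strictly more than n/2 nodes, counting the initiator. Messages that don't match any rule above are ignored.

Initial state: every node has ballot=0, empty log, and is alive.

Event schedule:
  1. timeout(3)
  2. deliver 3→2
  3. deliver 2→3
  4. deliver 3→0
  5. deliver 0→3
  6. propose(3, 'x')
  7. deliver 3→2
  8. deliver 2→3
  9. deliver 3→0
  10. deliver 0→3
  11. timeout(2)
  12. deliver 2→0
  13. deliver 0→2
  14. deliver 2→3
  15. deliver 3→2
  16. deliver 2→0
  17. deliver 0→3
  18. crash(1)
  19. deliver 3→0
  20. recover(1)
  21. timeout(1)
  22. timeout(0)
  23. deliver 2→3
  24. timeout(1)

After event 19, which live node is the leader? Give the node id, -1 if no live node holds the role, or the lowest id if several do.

after 1 — timeout(3): n3:cand/b7/[-]
after 2 — deliver 3→2: n2:foll/b7/[-]
after 3 — deliver 2→3: ·
after 4 — deliver 3→0: n0:foll/b7/[-]
after 5 — deliver 0→3: n3:lead/b7/[-]
after 6 — propose(3,'x'): ·
after 7 — deliver 3→2: n2:foll/b7/[x]
after 8 — deliver 2→3: ·
after 9 — deliver 3→0: n0:foll/b7/[x]
after 10 — deliver 0→3: n3:lead/b7/[x]
after 11 — timeout(2): n2:cand/b10/[x]
after 12 — deliver 2→0: n0:foll/b10/[x]
after 13 — deliver 0→2: ·
after 14 — deliver 2→3: n3:foll/b10/[x]
after 15 — deliver 3→2: n2:lead/b10/[x]
after 16 — deliver 2→0: ·
after 17 — deliver 0→3: ·
after 18 — crash(1): n1:✗foll/b0/[-]
after 19 — deliver 3→0: ·

2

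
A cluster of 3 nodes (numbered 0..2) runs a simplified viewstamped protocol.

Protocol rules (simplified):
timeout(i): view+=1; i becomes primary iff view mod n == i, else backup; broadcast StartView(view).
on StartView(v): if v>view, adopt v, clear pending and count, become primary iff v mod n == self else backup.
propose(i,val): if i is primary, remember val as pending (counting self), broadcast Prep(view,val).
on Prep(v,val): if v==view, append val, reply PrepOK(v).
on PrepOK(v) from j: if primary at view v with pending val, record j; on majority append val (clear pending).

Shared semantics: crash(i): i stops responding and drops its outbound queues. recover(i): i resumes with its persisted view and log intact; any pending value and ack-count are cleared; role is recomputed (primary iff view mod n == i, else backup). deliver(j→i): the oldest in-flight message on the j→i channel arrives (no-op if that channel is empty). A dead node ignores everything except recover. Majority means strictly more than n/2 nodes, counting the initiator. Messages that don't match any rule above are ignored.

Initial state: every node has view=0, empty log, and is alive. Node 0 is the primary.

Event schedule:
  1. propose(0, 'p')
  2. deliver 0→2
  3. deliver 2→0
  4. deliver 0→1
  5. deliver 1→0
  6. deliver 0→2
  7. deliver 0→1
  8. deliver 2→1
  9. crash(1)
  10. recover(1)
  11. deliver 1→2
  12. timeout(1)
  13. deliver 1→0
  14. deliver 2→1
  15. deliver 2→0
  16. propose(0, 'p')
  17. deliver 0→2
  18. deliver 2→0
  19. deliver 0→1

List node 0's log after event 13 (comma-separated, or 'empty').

after 1 — propose(0,'p'): ·
after 2 — deliver 0→2: n2:back/v0/[p]
after 3 — deliver 2→0: n0:prim/v0/[p]
after 4 — deliver 0→1: n1:back/v0/[p]
after 5 — deliver 1→0: ·
after 6 — deliver 0→2: ·
after 7 — deliver 0→1: ·
after 8 — deliver 2→1: ·
after 9 — crash(1): n1:✗back/v0/[p]
after 10 — recover(1): n1:back/v0/[p]
after 11 — deliver 1→2: ·
after 12 — timeout(1): n1:prim/v1/[p]
after 13 — deliver 1→0: n0:back/v1/[p]

p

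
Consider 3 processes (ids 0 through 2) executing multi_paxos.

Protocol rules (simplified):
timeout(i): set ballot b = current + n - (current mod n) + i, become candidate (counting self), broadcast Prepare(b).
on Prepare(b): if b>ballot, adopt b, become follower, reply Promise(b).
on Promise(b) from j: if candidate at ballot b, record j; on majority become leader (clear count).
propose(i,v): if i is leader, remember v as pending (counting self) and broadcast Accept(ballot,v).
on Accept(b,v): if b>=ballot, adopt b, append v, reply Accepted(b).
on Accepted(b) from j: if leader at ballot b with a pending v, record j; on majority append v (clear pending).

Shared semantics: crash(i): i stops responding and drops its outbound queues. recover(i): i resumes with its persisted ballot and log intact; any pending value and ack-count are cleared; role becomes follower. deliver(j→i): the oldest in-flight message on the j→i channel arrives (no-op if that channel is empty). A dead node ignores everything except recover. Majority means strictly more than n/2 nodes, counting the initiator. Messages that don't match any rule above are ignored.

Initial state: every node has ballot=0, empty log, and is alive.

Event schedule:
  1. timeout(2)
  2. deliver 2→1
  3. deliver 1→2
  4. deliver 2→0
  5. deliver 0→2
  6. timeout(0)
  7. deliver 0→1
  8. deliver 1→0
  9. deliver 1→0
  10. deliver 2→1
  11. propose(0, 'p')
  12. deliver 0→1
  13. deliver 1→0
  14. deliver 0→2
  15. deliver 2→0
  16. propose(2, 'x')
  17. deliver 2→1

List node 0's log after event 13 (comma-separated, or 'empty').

e1 timeout(2): 2[cand,b=5,-]
e2 deliver 2→1: 1[foll,b=5,-]
e3 deliver 1→2: 2[lead,b=5,-]
e4 deliver 2→0: 0[foll,b=5,-]
e5 deliver 0→2: ·
e6 timeout(0): 0[cand,b=6,-]
e7 deliver 0→1: 1[foll,b=6,-]
e8 deliver 1→0: 0[lead,b=6,-]
e9 deliver 1→0: ·
e10 deliver 2→1: ·
e11 propose(0,'p'): ·
e12 deliver 0→1: 1[foll,b=6,p]
e13 deliver 1→0: 0[lead,b=6,p]

p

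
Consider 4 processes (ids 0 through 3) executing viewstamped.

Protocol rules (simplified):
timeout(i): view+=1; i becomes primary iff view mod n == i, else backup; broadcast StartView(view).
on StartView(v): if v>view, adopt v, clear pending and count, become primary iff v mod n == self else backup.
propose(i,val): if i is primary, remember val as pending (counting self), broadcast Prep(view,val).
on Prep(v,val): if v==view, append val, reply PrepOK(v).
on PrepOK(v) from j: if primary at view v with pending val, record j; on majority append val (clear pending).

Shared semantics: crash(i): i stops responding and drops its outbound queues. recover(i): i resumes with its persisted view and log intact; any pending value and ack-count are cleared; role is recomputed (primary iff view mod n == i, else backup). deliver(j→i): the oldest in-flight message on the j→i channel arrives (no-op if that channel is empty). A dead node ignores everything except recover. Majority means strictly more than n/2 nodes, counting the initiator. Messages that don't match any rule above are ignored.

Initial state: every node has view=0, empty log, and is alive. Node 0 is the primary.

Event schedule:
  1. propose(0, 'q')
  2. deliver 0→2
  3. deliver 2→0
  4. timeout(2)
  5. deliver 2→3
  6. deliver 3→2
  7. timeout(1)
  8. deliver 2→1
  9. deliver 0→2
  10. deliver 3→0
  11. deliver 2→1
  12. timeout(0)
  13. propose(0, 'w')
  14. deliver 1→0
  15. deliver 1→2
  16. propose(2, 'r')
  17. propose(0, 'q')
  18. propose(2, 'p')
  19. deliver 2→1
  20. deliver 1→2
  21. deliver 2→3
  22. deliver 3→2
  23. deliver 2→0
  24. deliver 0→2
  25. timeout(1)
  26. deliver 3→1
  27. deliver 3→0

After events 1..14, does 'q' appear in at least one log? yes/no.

yes

e1 propose(0,'q'): ·
e2 deliver 0→2: 2[back,v=0,q]
e3 deliver 2→0: ·
e4 timeout(2): 2[back,v=1,q]
e5 deliver 2→3: 3[back,v=1,-]
e6 deliver 3→2: ·
e7 timeout(1): 1[prim,v=1,-]
e8 deliver 2→1: ·
e9 deliver 0→2: ·
e10 deliver 3→0: ·
e11 deliver 2→1: ·
e12 timeout(0): 0[back,v=1,-]
e13 propose(0,'w'): ·
e14 deliver 1→0: ·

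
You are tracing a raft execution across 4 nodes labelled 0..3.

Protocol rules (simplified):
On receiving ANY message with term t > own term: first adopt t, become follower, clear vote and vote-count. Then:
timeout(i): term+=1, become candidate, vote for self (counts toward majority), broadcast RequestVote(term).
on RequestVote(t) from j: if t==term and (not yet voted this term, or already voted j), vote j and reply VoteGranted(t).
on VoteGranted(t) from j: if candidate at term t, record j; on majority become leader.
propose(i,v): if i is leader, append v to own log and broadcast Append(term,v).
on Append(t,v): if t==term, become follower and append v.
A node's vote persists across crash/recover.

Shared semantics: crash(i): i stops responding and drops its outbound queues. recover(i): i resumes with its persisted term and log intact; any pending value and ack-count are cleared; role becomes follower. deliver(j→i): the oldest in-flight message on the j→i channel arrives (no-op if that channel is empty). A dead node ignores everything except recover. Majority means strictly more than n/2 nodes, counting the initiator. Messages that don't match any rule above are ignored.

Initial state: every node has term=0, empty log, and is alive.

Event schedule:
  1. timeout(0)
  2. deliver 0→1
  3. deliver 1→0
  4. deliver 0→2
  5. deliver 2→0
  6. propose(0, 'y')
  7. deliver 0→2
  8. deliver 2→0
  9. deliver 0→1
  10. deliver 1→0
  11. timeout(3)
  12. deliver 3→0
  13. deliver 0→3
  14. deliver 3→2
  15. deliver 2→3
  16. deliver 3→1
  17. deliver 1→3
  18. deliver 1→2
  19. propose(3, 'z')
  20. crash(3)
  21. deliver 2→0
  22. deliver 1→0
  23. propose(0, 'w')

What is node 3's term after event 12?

e1 timeout(0): 0[cand,t=1,-]
e2 deliver 0→1: 1[foll,t=1,-]
e3 deliver 1→0: ·
e4 deliver 0→2: 2[foll,t=1,-]
e5 deliver 2→0: 0[lead,t=1,-]
e6 propose(0,'y'): 0[lead,t=1,y]
e7 deliver 0→2: 2[foll,t=1,y]
e8 deliver 2→0: ·
e9 deliver 0→1: 1[foll,t=1,y]
e10 deliver 1→0: ·
e11 timeout(3): 3[cand,t=1,-]
e12 deliver 3→0: ·

1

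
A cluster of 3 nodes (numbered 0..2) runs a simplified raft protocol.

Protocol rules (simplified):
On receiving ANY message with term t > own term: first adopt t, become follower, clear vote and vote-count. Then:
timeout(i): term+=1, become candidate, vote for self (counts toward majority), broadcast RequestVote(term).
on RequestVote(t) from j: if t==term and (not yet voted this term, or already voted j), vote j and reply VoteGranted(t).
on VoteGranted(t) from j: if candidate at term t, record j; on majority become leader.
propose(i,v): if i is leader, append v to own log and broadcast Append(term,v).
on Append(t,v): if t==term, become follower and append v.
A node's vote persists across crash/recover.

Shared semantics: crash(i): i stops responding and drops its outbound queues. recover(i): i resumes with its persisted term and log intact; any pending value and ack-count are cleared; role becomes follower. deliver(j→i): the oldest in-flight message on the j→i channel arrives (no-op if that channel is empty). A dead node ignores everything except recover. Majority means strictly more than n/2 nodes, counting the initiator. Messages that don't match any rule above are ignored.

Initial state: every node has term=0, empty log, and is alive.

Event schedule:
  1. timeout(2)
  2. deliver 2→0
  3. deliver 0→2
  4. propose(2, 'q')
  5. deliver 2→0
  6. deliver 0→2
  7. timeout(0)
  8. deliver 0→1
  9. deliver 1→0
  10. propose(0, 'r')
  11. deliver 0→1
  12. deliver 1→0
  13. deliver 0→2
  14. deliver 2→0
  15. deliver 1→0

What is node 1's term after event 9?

e1 timeout(2): 2[cand,t=1,-]
e2 deliver 2→0: 0[foll,t=1,-]
e3 deliver 0→2: 2[lead,t=1,-]
e4 propose(2,'q'): 2[lead,t=1,q]
e5 deliver 2→0: 0[foll,t=1,q]
e6 deliver 0→2: ·
e7 timeout(0): 0[cand,t=2,q]
e8 deliver 0→1: 1[foll,t=2,-]
e9 deliver 1→0: 0[lead,t=2,q]

2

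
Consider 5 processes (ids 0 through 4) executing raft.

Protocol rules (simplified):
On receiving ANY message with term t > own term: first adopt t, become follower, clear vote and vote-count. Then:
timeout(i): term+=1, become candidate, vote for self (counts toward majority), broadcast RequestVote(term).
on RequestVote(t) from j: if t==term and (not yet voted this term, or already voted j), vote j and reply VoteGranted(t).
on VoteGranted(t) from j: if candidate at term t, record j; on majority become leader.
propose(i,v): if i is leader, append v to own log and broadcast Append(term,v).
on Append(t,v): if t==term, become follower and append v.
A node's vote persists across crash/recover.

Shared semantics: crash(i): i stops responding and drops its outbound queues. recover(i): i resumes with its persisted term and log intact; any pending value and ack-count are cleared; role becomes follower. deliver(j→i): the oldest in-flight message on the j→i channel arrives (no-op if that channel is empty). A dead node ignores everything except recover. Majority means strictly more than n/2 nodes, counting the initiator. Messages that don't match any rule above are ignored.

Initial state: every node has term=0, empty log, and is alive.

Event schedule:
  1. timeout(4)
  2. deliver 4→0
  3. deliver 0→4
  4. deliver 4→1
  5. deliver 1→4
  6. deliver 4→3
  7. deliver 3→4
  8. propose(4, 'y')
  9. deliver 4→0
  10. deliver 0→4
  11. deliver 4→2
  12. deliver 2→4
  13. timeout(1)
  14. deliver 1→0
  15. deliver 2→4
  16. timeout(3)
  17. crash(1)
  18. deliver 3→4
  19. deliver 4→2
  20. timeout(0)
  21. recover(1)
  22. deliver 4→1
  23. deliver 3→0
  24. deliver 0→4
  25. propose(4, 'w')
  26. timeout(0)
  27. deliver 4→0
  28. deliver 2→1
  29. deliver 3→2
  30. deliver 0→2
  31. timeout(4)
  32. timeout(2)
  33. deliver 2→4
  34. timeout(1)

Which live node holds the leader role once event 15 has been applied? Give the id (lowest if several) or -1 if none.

4

e1 timeout(4): 4[cand,t=1,-]
e2 deliver 4→0: 0[foll,t=1,-]
e3 deliver 0→4: ·
e4 deliver 4→1: 1[foll,t=1,-]
e5 deliver 1→4: 4[lead,t=1,-]
e6 deliver 4→3: 3[foll,t=1,-]
e7 deliver 3→4: ·
e8 propose(4,'y'): 4[lead,t=1,y]
e9 deliver 4→0: 0[foll,t=1,y]
e10 deliver 0→4: ·
e11 deliver 4→2: 2[foll,t=1,-]
e12 deliver 2→4: ·
e13 timeout(1): 1[cand,t=2,-]
e14 deliver 1→0: 0[foll,t=2,y]
e15 deliver 2→4: ·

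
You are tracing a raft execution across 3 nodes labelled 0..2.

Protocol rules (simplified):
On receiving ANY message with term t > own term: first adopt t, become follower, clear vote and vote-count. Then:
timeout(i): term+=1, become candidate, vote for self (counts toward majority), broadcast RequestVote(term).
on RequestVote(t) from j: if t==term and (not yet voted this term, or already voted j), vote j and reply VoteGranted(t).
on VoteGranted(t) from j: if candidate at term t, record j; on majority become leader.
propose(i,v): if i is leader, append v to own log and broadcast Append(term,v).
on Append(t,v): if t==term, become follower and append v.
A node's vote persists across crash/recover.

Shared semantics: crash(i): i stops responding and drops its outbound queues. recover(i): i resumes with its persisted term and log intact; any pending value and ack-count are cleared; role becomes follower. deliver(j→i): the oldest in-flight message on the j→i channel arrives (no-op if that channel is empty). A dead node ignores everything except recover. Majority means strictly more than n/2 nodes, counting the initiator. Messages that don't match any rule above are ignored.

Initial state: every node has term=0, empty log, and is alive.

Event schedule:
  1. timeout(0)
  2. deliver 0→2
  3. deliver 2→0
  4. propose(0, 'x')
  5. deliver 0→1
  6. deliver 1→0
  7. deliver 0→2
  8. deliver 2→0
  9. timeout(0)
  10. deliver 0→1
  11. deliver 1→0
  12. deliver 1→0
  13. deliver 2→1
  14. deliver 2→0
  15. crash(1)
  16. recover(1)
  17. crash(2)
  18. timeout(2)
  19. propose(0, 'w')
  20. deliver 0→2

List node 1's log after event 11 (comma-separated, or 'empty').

x

[1] timeout(0) → N0(cand t1 [-])
[2] deliver 0→2 → N2(foll t1 [-])
[3] deliver 2→0 → N0(lead t1 [-])
[4] propose(0,'x') → N0(lead t1 [x])
[5] deliver 0→1 → N1(foll t1 [-])
[6] deliver 1→0 → ∅
[7] deliver 0→2 → N2(foll t1 [x])
[8] deliver 2→0 → ∅
[9] timeout(0) → N0(cand t2 [x])
[10] deliver 0→1 → N1(foll t1 [x])
[11] deliver 1→0 → ∅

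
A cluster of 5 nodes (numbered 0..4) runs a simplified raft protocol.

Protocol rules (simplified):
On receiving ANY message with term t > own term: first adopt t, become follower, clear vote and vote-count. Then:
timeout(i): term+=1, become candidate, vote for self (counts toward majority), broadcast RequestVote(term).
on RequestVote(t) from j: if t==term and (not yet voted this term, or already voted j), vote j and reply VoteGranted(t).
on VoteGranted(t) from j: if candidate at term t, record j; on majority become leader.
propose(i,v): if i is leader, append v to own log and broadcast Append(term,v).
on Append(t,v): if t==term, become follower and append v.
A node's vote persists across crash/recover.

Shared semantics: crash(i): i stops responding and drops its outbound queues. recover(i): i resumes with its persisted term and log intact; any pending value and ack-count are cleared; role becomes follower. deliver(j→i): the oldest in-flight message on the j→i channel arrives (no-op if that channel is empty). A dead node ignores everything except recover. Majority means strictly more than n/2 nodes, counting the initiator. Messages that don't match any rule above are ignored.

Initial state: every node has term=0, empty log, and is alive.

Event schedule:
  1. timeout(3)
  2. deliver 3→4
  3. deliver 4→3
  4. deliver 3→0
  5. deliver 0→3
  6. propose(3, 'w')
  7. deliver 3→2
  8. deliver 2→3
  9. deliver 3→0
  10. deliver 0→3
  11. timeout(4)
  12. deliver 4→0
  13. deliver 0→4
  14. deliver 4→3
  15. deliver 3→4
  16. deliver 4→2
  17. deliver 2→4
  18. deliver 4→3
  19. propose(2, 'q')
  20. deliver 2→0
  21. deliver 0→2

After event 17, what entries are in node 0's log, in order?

w

e1 timeout(3): 3[cand,t=1,-]
e2 deliver 3→4: 4[foll,t=1,-]
e3 deliver 4→3: ·
e4 deliver 3→0: 0[foll,t=1,-]
e5 deliver 0→3: 3[lead,t=1,-]
e6 propose(3,'w'): 3[lead,t=1,w]
e7 deliver 3→2: 2[foll,t=1,-]
e8 deliver 2→3: ·
e9 deliver 3→0: 0[foll,t=1,w]
e10 deliver 0→3: ·
e11 timeout(4): 4[cand,t=2,-]
e12 deliver 4→0: 0[foll,t=2,w]
e13 deliver 0→4: ·
e14 deliver 4→3: 3[foll,t=2,w]
e15 deliver 3→4: ·
e16 deliver 4→2: 2[foll,t=2,-]
e17 deliver 2→4: 4[lead,t=2,-]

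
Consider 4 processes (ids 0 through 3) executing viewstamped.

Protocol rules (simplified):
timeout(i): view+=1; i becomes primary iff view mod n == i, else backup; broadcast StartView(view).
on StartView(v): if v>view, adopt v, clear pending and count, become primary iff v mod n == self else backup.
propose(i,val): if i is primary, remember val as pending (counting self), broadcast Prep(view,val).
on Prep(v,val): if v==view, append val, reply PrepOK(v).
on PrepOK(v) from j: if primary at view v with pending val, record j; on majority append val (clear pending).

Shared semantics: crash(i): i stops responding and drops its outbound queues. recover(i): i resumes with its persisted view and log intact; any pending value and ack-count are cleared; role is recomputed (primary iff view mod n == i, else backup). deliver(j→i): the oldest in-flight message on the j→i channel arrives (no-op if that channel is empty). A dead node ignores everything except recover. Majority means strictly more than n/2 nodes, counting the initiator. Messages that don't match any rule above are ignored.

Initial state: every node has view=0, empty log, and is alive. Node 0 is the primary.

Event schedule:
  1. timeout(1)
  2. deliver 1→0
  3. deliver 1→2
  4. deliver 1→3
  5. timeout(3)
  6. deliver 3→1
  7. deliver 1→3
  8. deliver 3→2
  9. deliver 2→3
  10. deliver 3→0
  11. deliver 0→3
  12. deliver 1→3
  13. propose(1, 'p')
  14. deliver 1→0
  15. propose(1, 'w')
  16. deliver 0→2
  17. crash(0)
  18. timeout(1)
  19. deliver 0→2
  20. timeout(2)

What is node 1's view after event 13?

2

after 1 — timeout(1): n1:prim/v1/[-]
after 2 — deliver 1→0: n0:back/v1/[-]
after 3 — deliver 1→2: n2:back/v1/[-]
after 4 — deliver 1→3: n3:back/v1/[-]
after 5 — timeout(3): n3:back/v2/[-]
after 6 — deliver 3→1: n1:back/v2/[-]
after 7 — deliver 1→3: ·
after 8 — deliver 3→2: n2:prim/v2/[-]
after 9 — deliver 2→3: ·
after 10 — deliver 3→0: n0:back/v2/[-]
after 11 — deliver 0→3: ·
after 12 — deliver 1→3: ·
after 13 — propose(1,'p'): ·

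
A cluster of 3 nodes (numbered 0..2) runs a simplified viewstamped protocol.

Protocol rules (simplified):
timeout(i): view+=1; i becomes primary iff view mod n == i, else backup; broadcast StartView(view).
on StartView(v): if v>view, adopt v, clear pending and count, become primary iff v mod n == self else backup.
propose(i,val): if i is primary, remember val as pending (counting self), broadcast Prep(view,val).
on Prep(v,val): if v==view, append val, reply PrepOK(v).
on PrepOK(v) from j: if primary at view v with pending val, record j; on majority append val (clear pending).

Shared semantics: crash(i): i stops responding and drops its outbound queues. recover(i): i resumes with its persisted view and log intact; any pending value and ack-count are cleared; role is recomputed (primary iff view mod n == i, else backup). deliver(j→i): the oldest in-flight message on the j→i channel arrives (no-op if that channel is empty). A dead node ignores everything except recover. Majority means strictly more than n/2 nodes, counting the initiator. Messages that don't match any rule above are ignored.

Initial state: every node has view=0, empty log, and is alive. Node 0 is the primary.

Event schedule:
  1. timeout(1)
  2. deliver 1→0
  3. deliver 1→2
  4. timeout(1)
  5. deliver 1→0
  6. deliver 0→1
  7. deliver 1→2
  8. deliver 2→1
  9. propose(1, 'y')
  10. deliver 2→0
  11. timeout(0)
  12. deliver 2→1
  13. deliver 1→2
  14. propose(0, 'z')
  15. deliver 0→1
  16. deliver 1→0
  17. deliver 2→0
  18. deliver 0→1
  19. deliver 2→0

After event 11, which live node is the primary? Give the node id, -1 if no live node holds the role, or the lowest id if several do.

after 1 — timeout(1): n1:prim/v1/[-]
after 2 — deliver 1→0: n0:back/v1/[-]
after 3 — deliver 1→2: n2:back/v1/[-]
after 4 — timeout(1): n1:back/v2/[-]
after 5 — deliver 1→0: n0:back/v2/[-]
after 6 — deliver 0→1: ·
after 7 — deliver 1→2: n2:prim/v2/[-]
after 8 — deliver 2→1: ·
after 9 — propose(1,'y'): ·
after 10 — deliver 2→0: ·
after 11 — timeout(0): n0:prim/v3/[-]

0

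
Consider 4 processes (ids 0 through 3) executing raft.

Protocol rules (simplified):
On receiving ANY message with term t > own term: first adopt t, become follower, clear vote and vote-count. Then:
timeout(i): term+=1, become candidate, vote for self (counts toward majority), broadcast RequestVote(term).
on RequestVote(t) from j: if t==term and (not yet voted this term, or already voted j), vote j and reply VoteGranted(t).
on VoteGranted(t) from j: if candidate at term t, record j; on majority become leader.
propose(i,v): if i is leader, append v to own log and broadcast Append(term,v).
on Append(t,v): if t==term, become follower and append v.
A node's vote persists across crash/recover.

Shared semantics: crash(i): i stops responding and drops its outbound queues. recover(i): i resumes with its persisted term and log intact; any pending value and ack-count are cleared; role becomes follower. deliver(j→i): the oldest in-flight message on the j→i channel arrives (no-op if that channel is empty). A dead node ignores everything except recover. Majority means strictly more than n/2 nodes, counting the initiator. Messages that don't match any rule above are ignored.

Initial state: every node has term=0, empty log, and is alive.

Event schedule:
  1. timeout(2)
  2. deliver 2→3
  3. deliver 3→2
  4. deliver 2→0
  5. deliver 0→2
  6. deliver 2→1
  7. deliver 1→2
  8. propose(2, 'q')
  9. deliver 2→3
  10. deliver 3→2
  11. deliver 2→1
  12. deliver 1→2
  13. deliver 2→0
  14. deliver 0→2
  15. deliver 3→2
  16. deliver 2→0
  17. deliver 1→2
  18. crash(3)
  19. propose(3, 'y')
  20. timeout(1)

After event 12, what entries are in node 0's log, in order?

[1] timeout(2) → N2(cand t1 [-])
[2] deliver 2→3 → N3(foll t1 [-])
[3] deliver 3→2 → ∅
[4] deliver 2→0 → N0(foll t1 [-])
[5] deliver 0→2 → N2(lead t1 [-])
[6] deliver 2→1 → N1(foll t1 [-])
[7] deliver 1→2 → ∅
[8] propose(2,'q') → N2(lead t1 [q])
[9] deliver 2→3 → N3(foll t1 [q])
[10] deliver 3→2 → ∅
[11] deliver 2→1 → N1(foll t1 [q])
[12] deliver 1→2 → ∅

empty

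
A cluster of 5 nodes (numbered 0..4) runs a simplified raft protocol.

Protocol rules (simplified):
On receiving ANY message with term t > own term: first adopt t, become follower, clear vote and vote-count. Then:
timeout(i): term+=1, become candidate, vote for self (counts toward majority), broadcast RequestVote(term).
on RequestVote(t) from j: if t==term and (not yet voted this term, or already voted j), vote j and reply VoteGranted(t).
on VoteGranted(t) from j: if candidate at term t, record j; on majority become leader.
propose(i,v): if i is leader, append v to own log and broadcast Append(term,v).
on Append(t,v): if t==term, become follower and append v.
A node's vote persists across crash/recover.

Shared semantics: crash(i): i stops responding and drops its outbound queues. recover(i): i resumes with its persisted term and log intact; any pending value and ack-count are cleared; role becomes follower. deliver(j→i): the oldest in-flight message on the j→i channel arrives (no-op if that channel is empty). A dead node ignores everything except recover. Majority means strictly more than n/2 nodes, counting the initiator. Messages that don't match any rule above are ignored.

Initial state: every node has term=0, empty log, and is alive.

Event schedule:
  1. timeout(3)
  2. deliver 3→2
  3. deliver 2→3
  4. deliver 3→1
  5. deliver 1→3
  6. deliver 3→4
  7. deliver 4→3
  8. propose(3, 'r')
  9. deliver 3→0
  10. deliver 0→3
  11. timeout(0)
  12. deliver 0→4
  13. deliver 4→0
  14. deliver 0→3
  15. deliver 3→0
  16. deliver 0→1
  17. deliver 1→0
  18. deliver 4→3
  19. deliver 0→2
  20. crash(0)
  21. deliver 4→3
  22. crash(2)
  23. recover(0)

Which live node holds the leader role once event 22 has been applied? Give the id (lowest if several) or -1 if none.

-1

step 1 timeout(3): 3={cand,t=1,log=-}
step 2 deliver 3→2: 2={foll,t=1,log=-}
step 3 deliver 2→3: —
step 4 deliver 3→1: 1={foll,t=1,log=-}
step 5 deliver 1→3: 3={lead,t=1,log=-}
step 6 deliver 3→4: 4={foll,t=1,log=-}
step 7 deliver 4→3: —
step 8 propose(3,'r'): 3={lead,t=1,log=r}
step 9 deliver 3→0: 0={foll,t=1,log=-}
step 10 deliver 0→3: —
step 11 timeout(0): 0={cand,t=2,log=-}
step 12 deliver 0→4: 4={foll,t=2,log=-}
step 13 deliver 4→0: —
step 14 deliver 0→3: 3={foll,t=2,log=r}
step 15 deliver 3→0: —
step 16 deliver 0→1: 1={foll,t=2,log=-}
step 17 deliver 1→0: 0={lead,t=2,log=-}
step 18 deliver 4→3: —
step 19 deliver 0→2: 2={foll,t=2,log=-}
step 20 crash(0): 0={✗lead,t=2,log=-}
step 21 deliver 4→3: —
step 22 crash(2): 2={✗foll,t=2,log=-}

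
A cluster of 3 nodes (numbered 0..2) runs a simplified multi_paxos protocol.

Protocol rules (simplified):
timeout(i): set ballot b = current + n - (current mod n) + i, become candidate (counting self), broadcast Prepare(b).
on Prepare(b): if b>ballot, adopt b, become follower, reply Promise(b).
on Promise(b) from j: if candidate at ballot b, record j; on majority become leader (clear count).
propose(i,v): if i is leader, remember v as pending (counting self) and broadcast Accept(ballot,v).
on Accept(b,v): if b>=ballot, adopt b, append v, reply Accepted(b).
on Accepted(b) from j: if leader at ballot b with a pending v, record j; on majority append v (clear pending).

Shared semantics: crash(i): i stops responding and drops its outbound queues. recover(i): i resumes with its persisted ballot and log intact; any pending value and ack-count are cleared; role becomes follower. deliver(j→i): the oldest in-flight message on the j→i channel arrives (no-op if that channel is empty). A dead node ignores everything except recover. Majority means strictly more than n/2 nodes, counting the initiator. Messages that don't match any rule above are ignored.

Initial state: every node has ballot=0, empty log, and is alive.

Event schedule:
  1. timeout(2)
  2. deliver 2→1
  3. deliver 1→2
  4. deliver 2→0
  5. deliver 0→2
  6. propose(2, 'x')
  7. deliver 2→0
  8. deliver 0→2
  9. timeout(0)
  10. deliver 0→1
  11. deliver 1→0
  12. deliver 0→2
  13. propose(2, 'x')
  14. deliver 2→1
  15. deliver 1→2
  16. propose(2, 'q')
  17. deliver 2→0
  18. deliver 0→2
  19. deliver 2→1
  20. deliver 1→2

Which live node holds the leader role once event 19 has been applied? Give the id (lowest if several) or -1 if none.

0

[1] timeout(2) → N2(cand b5 [-])
[2] deliver 2→1 → N1(foll b5 [-])
[3] deliver 1→2 → N2(lead b5 [-])
[4] deliver 2→0 → N0(foll b5 [-])
[5] deliver 0→2 → ∅
[6] propose(2,'x') → ∅
[7] deliver 2→0 → N0(foll b5 [x])
[8] deliver 0→2 → N2(lead b5 [x])
[9] timeout(0) → N0(cand b6 [x])
[10] deliver 0→1 → N1(foll b6 [-])
[11] deliver 1→0 → N0(lead b6 [x])
[12] deliver 0→2 → N2(foll b6 [x])
[13] propose(2,'x') → ∅
[14] deliver 2→1 → ∅
[15] deliver 1→2 → ∅
[16] propose(2,'q') → ∅
[17] deliver 2→0 → ∅
[18] deliver 0→2 → ∅
[19] deliver 2→1 → ∅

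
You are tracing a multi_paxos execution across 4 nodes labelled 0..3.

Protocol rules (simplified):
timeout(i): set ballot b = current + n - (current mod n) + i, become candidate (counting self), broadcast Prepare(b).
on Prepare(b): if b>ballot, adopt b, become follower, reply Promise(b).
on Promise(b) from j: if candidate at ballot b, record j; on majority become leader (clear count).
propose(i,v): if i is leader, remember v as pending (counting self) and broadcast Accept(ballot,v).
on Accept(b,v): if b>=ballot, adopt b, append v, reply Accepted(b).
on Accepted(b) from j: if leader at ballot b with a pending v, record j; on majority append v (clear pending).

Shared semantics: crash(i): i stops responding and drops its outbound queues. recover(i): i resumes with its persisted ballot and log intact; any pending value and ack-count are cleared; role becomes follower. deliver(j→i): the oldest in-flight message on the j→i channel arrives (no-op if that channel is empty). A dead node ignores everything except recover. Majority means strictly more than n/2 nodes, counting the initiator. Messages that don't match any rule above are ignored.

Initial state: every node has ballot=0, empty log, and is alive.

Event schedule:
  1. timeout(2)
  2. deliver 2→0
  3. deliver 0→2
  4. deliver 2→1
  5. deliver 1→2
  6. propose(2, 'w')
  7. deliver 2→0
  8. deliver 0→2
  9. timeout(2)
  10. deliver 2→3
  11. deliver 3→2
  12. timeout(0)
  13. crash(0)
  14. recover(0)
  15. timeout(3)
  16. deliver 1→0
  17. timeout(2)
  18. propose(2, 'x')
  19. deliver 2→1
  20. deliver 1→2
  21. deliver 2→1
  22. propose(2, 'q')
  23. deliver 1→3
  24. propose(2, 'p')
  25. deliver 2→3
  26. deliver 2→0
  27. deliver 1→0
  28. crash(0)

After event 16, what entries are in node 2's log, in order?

step 1 timeout(2): 2={cand,b=6,log=-}
step 2 deliver 2→0: 0={foll,b=6,log=-}
step 3 deliver 0→2: —
step 4 deliver 2→1: 1={foll,b=6,log=-}
step 5 deliver 1→2: 2={lead,b=6,log=-}
step 6 propose(2,'w'): —
step 7 deliver 2→0: 0={foll,b=6,log=w}
step 8 deliver 0→2: —
step 9 timeout(2): 2={cand,b=10,log=-}
step 10 deliver 2→3: 3={foll,b=6,log=-}
step 11 deliver 3→2: —
step 12 timeout(0): 0={cand,b=8,log=w}
step 13 crash(0): 0={✗cand,b=8,log=w}
step 14 recover(0): 0={foll,b=8,log=w}
step 15 timeout(3): 3={cand,b=11,log=-}
step 16 deliver 1→0: —

empty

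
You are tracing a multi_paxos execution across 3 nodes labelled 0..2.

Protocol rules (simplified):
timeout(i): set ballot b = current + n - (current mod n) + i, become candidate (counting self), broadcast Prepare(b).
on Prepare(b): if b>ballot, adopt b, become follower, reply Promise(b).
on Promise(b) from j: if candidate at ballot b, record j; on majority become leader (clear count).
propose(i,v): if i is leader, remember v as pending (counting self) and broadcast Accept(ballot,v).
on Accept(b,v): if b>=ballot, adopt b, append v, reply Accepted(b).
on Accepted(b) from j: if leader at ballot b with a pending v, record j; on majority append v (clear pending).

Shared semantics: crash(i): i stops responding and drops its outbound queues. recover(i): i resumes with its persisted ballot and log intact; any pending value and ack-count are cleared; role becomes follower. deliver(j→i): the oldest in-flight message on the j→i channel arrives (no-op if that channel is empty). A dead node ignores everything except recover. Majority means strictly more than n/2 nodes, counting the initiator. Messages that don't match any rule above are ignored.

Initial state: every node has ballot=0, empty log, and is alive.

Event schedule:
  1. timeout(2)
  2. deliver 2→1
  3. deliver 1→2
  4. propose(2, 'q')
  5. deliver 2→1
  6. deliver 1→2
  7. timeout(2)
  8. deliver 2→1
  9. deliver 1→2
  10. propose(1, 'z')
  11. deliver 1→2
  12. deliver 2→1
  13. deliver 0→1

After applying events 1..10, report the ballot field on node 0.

0

after 1 — timeout(2): n2:cand/b5/[-]
after 2 — deliver 2→1: n1:foll/b5/[-]
after 3 — deliver 1→2: n2:lead/b5/[-]
after 4 — propose(2,'q'): ·
after 5 — deliver 2→1: n1:foll/b5/[q]
after 6 — deliver 1→2: n2:lead/b5/[q]
after 7 — timeout(2): n2:cand/b8/[q]
after 8 — deliver 2→1: n1:foll/b8/[q]
after 9 — deliver 1→2: n2:lead/b8/[q]
after 10 — propose(1,'z'): ·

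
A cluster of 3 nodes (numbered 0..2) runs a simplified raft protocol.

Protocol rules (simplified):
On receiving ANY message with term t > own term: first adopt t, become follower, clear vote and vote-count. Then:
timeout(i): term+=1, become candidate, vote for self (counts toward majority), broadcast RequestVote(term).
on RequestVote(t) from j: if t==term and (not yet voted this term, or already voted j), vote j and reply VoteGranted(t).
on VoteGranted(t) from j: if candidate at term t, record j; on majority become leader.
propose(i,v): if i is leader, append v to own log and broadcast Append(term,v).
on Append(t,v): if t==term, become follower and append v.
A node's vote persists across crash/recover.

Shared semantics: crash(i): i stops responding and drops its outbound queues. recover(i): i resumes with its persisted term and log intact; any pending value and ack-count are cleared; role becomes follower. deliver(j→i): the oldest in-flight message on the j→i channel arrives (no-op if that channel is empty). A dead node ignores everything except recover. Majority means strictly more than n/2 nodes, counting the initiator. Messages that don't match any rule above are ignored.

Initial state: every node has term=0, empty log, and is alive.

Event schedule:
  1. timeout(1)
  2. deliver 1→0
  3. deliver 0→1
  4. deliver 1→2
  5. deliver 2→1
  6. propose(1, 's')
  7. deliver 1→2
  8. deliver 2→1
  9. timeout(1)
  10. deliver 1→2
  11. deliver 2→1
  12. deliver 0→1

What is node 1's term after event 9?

2

step 1 timeout(1): 1={cand,t=1,log=-}
step 2 deliver 1→0: 0={foll,t=1,log=-}
step 3 deliver 0→1: 1={lead,t=1,log=-}
step 4 deliver 1→2: 2={foll,t=1,log=-}
step 5 deliver 2→1: —
step 6 propose(1,'s'): 1={lead,t=1,log=s}
step 7 deliver 1→2: 2={foll,t=1,log=s}
step 8 deliver 2→1: —
step 9 timeout(1): 1={cand,t=2,log=s}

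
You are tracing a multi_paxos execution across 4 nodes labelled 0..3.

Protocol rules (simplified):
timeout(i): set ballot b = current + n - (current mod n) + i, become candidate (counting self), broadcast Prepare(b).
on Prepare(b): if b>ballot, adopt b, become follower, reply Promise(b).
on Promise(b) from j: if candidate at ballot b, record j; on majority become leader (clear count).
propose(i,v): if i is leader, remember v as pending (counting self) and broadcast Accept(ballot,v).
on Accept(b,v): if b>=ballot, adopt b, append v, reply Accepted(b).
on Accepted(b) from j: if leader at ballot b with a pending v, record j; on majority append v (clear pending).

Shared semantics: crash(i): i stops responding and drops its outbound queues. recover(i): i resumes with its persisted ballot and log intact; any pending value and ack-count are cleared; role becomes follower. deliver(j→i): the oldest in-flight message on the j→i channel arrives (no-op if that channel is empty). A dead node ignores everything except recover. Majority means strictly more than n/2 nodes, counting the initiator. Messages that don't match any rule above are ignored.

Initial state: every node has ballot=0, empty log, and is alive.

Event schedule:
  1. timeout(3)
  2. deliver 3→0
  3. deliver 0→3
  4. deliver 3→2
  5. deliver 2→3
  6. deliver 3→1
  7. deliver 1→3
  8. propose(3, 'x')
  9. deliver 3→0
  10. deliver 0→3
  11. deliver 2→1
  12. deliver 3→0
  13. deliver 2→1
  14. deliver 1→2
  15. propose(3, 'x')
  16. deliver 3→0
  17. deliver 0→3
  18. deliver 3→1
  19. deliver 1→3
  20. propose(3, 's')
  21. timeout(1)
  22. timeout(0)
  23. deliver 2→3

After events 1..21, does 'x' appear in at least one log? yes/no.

after 1 — timeout(3): n3:cand/b7/[-]
after 2 — deliver 3→0: n0:foll/b7/[-]
after 3 — deliver 0→3: ·
after 4 — deliver 3→2: n2:foll/b7/[-]
after 5 — deliver 2→3: n3:lead/b7/[-]
after 6 — deliver 3→1: n1:foll/b7/[-]
after 7 — deliver 1→3: ·
after 8 — propose(3,'x'): ·
after 9 — deliver 3→0: n0:foll/b7/[x]
after 10 — deliver 0→3: ·
after 11 — deliver 2→1: ·
after 12 — deliver 3→0: ·
after 13 — deliver 2→1: ·
after 14 — deliver 1→2: ·
after 15 — propose(3,'x'): ·
after 16 — deliver 3→0: n0:foll/b7/[x,x]
after 17 — deliver 0→3: ·
after 18 — deliver 3→1: n1:foll/b7/[x]
after 19 — deliver 1→3: n3:lead/b7/[x]
after 20 — propose(3,'s'): ·
after 21 — timeout(1): n1:cand/b9/[x]

yes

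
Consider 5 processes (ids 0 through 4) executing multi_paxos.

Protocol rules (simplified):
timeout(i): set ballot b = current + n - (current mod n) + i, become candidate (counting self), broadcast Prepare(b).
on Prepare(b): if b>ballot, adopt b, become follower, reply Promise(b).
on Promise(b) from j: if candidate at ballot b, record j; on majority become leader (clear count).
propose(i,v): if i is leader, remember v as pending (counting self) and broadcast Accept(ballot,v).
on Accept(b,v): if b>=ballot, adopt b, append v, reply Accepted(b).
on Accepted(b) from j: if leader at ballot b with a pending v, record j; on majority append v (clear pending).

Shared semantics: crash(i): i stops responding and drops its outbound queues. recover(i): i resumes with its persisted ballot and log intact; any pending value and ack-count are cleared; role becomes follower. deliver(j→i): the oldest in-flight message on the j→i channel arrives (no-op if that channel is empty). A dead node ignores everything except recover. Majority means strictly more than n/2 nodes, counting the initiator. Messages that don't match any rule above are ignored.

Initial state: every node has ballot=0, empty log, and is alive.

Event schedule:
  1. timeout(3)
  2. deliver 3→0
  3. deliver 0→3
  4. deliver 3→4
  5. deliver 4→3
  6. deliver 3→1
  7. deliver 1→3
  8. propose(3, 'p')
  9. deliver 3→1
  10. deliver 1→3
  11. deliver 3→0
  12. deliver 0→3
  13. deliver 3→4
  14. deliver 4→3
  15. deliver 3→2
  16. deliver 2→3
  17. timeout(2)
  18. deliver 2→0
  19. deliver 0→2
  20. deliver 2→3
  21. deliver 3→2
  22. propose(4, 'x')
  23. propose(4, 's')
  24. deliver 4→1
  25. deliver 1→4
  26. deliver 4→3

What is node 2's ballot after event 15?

[1] timeout(3) → N3(cand b8 [-])
[2] deliver 3→0 → N0(foll b8 [-])
[3] deliver 0→3 → ∅
[4] deliver 3→4 → N4(foll b8 [-])
[5] deliver 4→3 → N3(lead b8 [-])
[6] deliver 3→1 → N1(foll b8 [-])
[7] deliver 1→3 → ∅
[8] propose(3,'p') → ∅
[9] deliver 3→1 → N1(foll b8 [p])
[10] deliver 1→3 → ∅
[11] deliver 3→0 → N0(foll b8 [p])
[12] deliver 0→3 → N3(lead b8 [p])
[13] deliver 3→4 → N4(foll b8 [p])
[14] deliver 4→3 → ∅
[15] deliver 3→2 → N2(foll b8 [-])

8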